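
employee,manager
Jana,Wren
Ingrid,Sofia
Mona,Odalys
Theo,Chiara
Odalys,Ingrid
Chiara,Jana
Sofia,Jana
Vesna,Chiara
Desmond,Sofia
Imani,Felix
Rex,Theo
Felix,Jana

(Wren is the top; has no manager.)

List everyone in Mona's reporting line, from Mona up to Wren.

Mona -> Odalys -> Ingrid -> Sofia -> Jana -> Wren

Mona reports to Odalys. Odalys reports to Ingrid. Ingrid reports to Sofia. Sofia reports to Jana. Jana reports to Wren. Wren is at the top.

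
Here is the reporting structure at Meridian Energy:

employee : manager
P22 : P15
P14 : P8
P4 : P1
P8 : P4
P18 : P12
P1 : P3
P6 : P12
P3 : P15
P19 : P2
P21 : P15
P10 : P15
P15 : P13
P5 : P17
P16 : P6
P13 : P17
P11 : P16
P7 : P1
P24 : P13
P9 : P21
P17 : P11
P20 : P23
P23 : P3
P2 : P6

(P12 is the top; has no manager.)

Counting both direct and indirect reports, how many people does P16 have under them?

18

P16 directly manages P11. Under P11: P17, P5, P13, P24, P15, P22, P21, P9, P10, P3, P23, P20, P1, P7, P4, P8, P14 (17). That's 18 in total.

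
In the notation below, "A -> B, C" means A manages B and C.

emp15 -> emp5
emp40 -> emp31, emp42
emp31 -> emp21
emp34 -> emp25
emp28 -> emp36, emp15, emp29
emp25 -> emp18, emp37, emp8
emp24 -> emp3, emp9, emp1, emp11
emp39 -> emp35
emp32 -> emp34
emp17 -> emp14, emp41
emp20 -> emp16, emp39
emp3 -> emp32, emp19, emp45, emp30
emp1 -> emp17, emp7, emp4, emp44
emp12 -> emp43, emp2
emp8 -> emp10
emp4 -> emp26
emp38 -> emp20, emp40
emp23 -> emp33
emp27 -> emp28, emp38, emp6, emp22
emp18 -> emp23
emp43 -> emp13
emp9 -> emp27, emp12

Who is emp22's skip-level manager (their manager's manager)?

emp9

emp22 reports to emp27, and emp27 reports to emp9. So emp22's skip-level manager is emp9.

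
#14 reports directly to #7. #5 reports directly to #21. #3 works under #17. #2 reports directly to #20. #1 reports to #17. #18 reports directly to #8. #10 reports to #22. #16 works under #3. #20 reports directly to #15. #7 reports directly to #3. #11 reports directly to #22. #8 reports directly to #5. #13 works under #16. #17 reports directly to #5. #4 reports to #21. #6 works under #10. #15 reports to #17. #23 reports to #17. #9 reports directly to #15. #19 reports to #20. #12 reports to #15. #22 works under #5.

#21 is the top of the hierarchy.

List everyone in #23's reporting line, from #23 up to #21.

#23 -> #17 -> #5 -> #21

#23 reports to #17. #17 reports to #5. #5 reports to #21. #21 is at the top.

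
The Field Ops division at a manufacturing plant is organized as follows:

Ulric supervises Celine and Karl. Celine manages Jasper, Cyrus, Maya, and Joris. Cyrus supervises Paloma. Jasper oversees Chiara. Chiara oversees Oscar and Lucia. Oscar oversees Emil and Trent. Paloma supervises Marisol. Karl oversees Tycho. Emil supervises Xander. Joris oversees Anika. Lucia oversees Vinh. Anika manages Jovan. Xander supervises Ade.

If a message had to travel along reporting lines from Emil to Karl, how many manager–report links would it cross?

6

Emil is 5 levels below Ulric, and Karl is 1 level below Ulric (their lowest common manager). The shortest path runs up from Emil to Ulric and back down to Karl: 5 + 1 = 6 links.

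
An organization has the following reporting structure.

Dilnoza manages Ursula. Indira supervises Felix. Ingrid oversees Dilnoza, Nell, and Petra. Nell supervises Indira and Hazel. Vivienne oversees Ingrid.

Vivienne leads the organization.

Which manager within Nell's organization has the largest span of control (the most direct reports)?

Nell

Direct-report counts within Nell's organization: Nell has 2; Indira has 1. The largest is 2, held by Nell.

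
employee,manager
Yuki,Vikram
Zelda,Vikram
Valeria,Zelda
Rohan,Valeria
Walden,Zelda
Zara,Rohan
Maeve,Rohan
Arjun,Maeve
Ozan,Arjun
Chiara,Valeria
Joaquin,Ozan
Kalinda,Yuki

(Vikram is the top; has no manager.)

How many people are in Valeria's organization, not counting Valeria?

7

Valeria directly manages Rohan, Chiara. Under Rohan: Maeve, Arjun, Ozan, Joaquin, Zara (5). Chiara has no reports. So Valeria's organization is 2 direct reports plus everyone under them: 6 + 1 = 7.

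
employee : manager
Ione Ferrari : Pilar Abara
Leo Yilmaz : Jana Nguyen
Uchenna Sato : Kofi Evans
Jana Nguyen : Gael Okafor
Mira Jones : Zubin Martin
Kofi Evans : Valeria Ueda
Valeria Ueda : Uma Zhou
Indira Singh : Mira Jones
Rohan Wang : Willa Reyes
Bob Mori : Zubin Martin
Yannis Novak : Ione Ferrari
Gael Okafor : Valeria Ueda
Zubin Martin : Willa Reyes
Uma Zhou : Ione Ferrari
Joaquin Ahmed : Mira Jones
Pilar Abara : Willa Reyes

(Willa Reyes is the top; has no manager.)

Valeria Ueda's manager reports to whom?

Valeria Ueda reports to Uma Zhou, and Uma Zhou reports to Ione Ferrari. So Valeria Ueda's skip-level manager is Ione Ferrari.

Ione Ferrari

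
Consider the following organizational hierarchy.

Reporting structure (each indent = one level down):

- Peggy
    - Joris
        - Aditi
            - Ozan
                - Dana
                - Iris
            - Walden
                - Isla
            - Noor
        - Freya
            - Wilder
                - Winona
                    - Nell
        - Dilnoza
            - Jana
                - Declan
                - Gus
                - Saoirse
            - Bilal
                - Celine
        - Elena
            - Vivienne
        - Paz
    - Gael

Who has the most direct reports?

Joris

Direct-report counts: Peggy has 2; Joris has 5; Elena has 1; Dilnoza has 2; Bilal has 1; Jana has 3; Freya has 1; Wilder has 1; Winona has 1; Aditi has 3; Walden has 1; Ozan has 2. The largest is 5, held by Joris.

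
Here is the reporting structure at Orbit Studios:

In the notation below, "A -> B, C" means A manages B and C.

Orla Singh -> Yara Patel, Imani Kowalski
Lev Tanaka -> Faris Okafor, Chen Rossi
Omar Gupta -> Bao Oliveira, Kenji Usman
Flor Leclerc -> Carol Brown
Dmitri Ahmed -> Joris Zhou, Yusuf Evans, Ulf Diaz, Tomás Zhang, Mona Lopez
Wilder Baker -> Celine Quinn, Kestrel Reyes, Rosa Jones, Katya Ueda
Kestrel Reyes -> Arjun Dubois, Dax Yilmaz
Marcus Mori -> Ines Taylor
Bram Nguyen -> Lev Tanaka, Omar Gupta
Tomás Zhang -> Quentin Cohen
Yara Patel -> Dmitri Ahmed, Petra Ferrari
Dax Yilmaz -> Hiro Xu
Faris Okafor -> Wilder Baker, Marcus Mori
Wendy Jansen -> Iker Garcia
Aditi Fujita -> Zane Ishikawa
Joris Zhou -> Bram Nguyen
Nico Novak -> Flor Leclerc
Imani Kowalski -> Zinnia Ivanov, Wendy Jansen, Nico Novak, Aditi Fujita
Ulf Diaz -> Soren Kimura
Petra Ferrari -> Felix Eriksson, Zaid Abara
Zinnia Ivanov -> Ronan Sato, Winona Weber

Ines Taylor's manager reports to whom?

Faris Okafor

Ines Taylor reports to Marcus Mori, and Marcus Mori reports to Faris Okafor. So Ines Taylor's skip-level manager is Faris Okafor.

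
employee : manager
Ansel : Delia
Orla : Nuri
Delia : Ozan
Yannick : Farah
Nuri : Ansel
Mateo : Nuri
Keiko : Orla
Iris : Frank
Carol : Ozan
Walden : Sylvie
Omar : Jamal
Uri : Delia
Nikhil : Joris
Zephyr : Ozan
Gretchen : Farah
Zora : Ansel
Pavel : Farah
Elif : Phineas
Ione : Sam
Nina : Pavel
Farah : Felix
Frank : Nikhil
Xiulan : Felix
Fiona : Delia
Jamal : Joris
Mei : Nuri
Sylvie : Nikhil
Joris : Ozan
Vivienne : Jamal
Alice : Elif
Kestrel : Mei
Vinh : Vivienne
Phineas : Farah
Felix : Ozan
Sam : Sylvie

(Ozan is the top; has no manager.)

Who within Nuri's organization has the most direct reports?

Nuri

Direct-report counts within Nuri's organization: Nuri has 3; Orla has 1; Mei has 1. The largest is 3, held by Nuri.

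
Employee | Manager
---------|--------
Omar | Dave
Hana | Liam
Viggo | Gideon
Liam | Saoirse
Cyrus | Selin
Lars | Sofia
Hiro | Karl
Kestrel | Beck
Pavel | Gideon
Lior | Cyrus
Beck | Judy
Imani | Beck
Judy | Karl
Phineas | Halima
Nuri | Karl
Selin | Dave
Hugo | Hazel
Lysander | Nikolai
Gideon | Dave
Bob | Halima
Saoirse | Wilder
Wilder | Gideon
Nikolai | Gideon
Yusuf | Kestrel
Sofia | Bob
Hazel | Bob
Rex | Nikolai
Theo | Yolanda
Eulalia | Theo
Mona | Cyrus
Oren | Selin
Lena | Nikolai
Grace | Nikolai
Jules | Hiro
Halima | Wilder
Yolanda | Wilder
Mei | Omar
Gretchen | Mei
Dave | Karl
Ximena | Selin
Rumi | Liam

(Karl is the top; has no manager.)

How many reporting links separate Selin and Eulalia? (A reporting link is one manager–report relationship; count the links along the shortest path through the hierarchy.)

Selin is 1 level below Dave, and Eulalia is 5 levels below Dave (their lowest common manager). The shortest path runs up from Selin to Dave and back down to Eulalia: 1 + 5 = 6 links.

6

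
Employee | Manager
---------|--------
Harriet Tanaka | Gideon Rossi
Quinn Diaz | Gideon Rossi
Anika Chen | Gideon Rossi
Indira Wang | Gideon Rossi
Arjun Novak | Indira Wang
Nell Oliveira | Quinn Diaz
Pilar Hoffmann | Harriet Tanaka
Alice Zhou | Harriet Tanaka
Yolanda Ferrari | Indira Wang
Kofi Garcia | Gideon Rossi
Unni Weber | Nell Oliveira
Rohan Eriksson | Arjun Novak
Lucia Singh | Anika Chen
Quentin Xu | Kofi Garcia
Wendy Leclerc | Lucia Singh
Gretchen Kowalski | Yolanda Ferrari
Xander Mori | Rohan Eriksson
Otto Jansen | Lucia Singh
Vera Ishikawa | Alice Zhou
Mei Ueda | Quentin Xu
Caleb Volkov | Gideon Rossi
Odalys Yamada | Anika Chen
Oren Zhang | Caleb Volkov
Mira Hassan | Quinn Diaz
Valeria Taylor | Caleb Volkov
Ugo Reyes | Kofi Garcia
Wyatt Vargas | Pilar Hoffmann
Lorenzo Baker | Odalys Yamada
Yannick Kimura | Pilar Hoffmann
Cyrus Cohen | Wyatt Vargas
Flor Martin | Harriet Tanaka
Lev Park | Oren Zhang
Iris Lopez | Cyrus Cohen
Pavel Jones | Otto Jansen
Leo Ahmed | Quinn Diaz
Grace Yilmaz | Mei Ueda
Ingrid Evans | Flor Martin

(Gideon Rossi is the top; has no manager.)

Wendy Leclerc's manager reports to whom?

Wendy Leclerc reports to Lucia Singh, and Lucia Singh reports to Anika Chen. So Wendy Leclerc's skip-level manager is Anika Chen.

Anika Chen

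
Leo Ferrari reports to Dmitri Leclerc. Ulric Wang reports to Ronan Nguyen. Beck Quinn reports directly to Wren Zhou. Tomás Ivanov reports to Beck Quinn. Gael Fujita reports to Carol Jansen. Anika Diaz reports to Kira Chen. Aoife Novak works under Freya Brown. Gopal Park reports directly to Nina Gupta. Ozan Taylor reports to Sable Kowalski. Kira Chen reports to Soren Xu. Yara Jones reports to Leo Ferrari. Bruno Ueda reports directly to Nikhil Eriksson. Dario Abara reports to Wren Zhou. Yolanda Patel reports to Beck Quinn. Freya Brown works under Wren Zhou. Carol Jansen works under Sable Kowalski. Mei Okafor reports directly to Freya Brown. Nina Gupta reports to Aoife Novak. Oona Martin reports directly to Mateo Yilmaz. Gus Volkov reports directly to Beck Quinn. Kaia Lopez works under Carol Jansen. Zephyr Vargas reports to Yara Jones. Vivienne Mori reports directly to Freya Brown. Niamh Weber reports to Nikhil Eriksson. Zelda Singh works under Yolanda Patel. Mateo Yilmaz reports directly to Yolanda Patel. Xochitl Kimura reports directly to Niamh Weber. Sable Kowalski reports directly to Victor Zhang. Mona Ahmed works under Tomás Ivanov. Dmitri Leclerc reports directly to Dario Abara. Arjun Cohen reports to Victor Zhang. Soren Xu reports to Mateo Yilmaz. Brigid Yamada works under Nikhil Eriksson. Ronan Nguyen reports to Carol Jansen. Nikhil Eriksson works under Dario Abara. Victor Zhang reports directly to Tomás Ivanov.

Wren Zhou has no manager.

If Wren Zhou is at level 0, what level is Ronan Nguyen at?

Chain from Ronan Nguyen up to Wren Zhou: Ronan Nguyen → Carol Jansen → Sable Kowalski → Victor Zhang → Tomás Ivanov → Beck Quinn → Wren Zhou. That is 6 steps up, so Ronan Nguyen is 6 levels below Wren Zhou.

6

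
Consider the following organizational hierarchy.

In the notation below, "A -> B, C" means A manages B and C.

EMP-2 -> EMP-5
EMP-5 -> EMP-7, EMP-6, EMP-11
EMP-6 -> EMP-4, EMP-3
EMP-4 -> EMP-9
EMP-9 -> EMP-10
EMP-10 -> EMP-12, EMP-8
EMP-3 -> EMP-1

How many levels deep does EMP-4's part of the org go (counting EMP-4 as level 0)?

The longest chain under EMP-4 runs EMP-4 → EMP-9 → EMP-10 → EMP-8, which is 3 levels below EMP-4.

3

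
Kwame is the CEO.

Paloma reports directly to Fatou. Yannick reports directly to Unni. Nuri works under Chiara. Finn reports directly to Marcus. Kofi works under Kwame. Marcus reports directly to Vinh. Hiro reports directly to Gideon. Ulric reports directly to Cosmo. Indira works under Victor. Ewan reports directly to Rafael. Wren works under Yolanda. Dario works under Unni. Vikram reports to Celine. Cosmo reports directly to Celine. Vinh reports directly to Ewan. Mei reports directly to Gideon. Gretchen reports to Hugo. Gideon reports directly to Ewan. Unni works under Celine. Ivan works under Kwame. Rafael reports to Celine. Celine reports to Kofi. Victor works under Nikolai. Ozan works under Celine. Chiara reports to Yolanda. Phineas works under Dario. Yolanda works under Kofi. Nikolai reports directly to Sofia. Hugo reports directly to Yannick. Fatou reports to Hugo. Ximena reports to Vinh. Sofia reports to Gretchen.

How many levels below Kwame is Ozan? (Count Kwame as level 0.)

3

Chain from Ozan up to Kwame: Ozan → Celine → Kofi → Kwame. That is 3 steps up, so Ozan is 3 levels below Kwame.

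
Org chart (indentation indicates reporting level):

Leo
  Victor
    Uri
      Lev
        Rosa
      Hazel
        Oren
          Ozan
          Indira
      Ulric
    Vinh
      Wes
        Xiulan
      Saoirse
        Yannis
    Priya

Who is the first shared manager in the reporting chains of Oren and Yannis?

Victor

Oren's chain of managers is Hazel, Uri, Victor, Leo. Yannis's chain of managers is Saoirse, Vinh, Victor, Leo. The first manager that appears in both chains is Victor.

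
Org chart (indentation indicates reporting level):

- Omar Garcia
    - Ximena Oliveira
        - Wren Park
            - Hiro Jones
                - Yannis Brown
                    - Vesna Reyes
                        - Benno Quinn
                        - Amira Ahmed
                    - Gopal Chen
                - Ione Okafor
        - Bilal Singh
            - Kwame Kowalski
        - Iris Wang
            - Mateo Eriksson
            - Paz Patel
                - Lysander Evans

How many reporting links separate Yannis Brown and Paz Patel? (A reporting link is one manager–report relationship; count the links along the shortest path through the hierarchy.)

Yannis Brown is 3 levels below Ximena Oliveira, and Paz Patel is 2 levels below Ximena Oliveira (their lowest common manager). The shortest path runs up from Yannis Brown to Ximena Oliveira and back down to Paz Patel: 3 + 2 = 5 links.

5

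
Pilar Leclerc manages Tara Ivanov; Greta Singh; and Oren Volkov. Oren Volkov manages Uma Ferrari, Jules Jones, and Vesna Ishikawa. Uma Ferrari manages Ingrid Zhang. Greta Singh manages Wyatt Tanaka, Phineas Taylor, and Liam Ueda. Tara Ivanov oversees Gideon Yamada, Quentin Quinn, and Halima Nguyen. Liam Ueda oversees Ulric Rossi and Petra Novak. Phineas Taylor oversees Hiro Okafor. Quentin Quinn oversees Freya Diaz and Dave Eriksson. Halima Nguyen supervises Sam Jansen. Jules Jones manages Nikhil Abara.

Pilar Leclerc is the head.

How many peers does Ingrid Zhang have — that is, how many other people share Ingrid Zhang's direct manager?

0

Ingrid Zhang reports to Uma Ferrari, and Uma Ferrari has no other direct reports. Ingrid Zhang has 0 peers.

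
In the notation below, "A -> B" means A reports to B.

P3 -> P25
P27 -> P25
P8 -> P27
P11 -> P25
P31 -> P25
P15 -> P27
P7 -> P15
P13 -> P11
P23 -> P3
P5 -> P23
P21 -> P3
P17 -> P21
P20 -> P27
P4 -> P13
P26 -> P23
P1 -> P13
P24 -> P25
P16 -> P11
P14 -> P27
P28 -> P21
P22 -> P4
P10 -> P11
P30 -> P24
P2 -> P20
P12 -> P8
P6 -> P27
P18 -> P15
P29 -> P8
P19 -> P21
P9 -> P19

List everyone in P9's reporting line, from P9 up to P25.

P9 -> P19 -> P21 -> P3 -> P25

P9 reports to P19. P19 reports to P21. P21 reports to P3. P3 reports to P25. P25 is at the top.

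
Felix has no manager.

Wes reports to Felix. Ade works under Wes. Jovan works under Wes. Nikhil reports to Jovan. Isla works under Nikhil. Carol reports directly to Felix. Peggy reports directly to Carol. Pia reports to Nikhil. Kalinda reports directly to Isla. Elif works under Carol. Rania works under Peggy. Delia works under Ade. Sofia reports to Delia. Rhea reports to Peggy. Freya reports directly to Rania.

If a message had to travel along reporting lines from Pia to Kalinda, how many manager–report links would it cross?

3

Pia is 1 level below Nikhil, and Kalinda is 2 levels below Nikhil (their lowest common manager). The shortest path runs up from Pia to Nikhil and back down to Kalinda: 1 + 2 = 3 links.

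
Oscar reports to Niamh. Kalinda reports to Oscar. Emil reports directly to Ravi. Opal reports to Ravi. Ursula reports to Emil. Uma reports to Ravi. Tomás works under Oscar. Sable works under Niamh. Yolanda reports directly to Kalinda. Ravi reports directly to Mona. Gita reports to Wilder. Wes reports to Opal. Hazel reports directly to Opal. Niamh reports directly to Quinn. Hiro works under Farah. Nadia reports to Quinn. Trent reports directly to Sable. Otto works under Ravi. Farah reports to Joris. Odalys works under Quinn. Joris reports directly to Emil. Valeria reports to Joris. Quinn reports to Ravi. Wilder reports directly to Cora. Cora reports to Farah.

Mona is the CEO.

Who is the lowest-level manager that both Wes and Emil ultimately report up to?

Ravi

Wes's chain of managers is Opal, Ravi, Mona. Emil's chain of managers is Ravi, Mona. The first manager that appears in both chains is Ravi.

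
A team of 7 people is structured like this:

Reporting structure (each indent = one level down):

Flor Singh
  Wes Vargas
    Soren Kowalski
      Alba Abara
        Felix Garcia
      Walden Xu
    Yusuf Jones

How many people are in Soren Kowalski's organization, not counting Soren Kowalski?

3

Soren Kowalski directly manages Alba Abara, Walden Xu. Under Alba Abara: Felix Garcia (1). Walden Xu has no reports. So Soren Kowalski's organization is 2 direct reports plus everyone under them: 2 + 1 = 3.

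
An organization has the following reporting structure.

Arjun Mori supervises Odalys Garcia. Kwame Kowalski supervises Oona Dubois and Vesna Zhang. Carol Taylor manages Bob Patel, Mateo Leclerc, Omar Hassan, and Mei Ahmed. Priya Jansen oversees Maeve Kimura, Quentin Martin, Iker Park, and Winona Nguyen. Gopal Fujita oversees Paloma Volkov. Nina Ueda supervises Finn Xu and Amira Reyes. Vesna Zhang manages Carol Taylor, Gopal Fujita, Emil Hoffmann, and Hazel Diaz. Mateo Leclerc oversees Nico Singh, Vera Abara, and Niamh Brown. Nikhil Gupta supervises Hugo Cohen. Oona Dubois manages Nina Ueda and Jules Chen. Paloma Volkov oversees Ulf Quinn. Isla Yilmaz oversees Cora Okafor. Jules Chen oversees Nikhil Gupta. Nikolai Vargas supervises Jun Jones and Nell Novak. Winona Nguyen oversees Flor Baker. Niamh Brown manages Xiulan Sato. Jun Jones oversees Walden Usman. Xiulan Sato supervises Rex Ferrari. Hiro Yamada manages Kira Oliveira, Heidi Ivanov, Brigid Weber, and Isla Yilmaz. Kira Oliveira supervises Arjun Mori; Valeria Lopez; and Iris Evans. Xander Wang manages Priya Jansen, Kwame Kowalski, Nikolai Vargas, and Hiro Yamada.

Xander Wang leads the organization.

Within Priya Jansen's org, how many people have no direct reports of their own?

4

The people in Priya Jansen's organization with no one reporting to them are Flor Baker, Iker Park, Quentin Martin, Maeve Kimura. That is 4.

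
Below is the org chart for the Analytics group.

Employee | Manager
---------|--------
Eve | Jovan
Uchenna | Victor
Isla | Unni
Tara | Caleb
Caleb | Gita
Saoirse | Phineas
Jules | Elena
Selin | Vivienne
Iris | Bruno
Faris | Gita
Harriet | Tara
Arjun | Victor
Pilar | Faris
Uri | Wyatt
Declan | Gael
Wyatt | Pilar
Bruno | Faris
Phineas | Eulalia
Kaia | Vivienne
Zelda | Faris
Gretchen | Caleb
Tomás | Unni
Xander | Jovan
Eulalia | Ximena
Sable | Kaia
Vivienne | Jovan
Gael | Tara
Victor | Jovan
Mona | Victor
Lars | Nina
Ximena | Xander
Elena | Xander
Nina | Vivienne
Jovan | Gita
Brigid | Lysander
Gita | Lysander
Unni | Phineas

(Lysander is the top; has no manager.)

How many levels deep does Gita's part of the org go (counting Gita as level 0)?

The longest chain under Gita runs Gita → Jovan → Xander → Ximena → Eulalia → Phineas → Unni → Tomás, which is 7 levels below Gita.

7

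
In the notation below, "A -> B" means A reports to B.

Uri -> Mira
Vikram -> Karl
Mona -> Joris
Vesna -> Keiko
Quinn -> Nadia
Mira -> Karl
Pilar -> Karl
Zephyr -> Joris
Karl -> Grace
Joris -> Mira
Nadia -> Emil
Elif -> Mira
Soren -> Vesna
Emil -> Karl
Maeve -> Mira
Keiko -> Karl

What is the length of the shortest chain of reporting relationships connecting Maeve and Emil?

3

Maeve is 2 levels below Karl, and Emil is 1 level below Karl (their lowest common manager). The shortest path runs up from Maeve to Karl and back down to Emil: 2 + 1 = 3 links.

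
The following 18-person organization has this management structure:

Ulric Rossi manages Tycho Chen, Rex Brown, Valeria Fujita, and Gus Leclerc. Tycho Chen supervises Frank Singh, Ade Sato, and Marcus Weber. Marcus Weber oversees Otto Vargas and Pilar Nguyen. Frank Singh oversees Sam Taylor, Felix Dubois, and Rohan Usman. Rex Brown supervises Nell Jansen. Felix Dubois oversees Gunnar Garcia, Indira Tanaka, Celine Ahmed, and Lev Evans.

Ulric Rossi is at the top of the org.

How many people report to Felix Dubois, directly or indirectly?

4

Felix Dubois directly manages Gunnar Garcia, Indira Tanaka, Lev Evans, Celine Ahmed. Gunnar Garcia has no reports. Indira Tanaka has no reports. Lev Evans has no reports. Celine Ahmed has no reports. So Felix Dubois's organization is 4 direct reports plus everyone under them: 1 + 1 + 1 + 1 = 4.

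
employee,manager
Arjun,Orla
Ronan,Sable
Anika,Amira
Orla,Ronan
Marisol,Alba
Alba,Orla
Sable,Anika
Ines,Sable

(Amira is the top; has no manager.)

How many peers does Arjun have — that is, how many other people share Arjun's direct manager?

1

Arjun reports to Orla. Orla's other direct reports are Alba — 1 peer.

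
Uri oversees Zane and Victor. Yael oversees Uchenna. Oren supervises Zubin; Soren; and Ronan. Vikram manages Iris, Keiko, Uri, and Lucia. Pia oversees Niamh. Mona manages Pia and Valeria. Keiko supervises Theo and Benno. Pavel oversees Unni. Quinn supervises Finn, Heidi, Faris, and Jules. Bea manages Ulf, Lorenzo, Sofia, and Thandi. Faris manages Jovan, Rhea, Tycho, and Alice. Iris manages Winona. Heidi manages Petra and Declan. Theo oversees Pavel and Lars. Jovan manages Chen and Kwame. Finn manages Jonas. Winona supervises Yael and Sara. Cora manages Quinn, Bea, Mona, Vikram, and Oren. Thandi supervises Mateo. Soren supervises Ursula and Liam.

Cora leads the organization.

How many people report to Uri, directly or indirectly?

Uri directly manages Zane, Victor. Zane has no reports. Victor has no reports. So Uri's organization is 2 direct reports plus everyone under them: 1 + 1 = 2.

2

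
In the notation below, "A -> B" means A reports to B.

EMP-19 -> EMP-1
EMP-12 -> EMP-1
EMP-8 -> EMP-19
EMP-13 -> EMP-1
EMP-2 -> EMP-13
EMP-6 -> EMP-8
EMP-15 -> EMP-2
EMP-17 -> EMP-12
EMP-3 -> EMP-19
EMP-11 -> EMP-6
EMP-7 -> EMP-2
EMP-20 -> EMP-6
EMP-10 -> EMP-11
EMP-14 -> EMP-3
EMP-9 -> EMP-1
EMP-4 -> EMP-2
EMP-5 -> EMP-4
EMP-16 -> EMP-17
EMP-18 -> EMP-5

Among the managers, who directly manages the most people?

Direct-report counts: EMP-1 has 4; EMP-13 has 1; EMP-2 has 3; EMP-4 has 1; EMP-5 has 1; EMP-12 has 1; EMP-17 has 1; EMP-19 has 2; EMP-3 has 1; EMP-8 has 1; EMP-6 has 2; EMP-11 has 1. The largest is 4, held by EMP-1.

EMP-1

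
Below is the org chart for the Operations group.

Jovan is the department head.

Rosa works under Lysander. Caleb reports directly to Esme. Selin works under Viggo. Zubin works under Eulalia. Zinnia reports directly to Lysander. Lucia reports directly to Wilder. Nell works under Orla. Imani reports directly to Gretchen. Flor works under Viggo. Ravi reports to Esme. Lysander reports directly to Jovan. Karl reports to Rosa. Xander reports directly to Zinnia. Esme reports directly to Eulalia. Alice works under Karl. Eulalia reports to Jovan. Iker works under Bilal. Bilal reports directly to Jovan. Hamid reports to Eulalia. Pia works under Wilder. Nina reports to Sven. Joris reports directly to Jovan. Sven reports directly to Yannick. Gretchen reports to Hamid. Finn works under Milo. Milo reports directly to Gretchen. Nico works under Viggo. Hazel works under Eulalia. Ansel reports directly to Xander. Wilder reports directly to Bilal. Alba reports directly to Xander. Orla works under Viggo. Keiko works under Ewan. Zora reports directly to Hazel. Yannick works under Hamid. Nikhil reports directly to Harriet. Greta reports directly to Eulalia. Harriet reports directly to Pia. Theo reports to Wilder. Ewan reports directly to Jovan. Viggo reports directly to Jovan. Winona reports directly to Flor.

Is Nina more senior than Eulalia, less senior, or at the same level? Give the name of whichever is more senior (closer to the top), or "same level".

Eulalia

Nina is 5 levels below Jovan; Eulalia is 1. Eulalia is higher.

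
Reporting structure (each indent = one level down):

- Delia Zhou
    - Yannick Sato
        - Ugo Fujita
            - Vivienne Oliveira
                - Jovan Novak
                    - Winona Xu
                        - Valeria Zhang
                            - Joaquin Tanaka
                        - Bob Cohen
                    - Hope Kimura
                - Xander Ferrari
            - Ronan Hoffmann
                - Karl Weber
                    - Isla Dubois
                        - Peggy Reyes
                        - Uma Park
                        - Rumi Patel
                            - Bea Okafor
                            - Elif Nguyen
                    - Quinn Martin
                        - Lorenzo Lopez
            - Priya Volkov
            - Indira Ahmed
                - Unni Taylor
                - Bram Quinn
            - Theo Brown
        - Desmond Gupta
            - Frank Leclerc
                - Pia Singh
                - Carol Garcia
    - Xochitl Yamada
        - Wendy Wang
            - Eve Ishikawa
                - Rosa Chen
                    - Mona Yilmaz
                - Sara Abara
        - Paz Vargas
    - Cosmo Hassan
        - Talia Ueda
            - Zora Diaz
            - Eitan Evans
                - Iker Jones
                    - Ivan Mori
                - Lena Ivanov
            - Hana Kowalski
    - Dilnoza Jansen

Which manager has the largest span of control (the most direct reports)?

Direct-report counts: Delia Zhou has 4; Cosmo Hassan has 1; Talia Ueda has 3; Eitan Evans has 2; Iker Jones has 1; Xochitl Yamada has 2; Wendy Wang has 1; Eve Ishikawa has 2; Rosa Chen has 1; Yannick Sato has 2; Desmond Gupta has 1; Frank Leclerc has 2; Ugo Fujita has 5; Indira Ahmed has 2; Ronan Hoffmann has 1; Karl Weber has 2; Quinn Martin has 1; Isla Dubois has 3; Rumi Patel has 2; Vivienne Oliveira has 2; Jovan Novak has 2; Winona Xu has 2; Valeria Zhang has 1. The largest is 5, held by Ugo Fujita.

Ugo Fujita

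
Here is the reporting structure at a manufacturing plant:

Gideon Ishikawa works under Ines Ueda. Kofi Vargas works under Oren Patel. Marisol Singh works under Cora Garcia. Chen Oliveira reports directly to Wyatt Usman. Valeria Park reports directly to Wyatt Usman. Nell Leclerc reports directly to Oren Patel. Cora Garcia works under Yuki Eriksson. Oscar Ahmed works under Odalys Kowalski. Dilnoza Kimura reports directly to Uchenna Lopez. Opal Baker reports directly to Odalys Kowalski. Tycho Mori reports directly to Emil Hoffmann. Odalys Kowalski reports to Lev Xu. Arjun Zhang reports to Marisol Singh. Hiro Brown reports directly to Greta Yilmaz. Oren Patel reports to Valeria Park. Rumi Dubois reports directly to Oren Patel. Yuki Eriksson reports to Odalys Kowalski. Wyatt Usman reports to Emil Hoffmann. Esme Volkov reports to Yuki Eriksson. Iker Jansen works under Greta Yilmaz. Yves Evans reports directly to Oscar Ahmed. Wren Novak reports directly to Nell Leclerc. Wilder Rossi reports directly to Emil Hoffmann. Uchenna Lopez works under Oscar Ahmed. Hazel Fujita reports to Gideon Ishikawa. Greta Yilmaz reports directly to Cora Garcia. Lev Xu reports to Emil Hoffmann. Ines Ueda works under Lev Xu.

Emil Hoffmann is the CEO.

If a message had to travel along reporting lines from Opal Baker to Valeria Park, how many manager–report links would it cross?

Opal Baker is 3 levels below Emil Hoffmann, and Valeria Park is 2 levels below Emil Hoffmann (their lowest common manager). The shortest path runs up from Opal Baker to Emil Hoffmann and back down to Valeria Park: 3 + 2 = 5 links.

5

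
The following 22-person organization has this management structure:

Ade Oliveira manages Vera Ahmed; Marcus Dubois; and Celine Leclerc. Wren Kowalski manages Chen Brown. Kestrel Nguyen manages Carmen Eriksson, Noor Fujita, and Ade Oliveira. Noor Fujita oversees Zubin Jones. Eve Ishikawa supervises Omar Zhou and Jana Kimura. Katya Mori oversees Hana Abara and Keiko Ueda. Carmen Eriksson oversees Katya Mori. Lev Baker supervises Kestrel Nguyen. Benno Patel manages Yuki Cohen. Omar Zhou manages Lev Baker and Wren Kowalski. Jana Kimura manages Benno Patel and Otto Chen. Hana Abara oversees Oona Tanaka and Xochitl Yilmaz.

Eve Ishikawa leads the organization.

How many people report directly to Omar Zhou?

2

Omar Zhou directly manages Lev Baker, Wren Kowalski. That is 2 direct reports.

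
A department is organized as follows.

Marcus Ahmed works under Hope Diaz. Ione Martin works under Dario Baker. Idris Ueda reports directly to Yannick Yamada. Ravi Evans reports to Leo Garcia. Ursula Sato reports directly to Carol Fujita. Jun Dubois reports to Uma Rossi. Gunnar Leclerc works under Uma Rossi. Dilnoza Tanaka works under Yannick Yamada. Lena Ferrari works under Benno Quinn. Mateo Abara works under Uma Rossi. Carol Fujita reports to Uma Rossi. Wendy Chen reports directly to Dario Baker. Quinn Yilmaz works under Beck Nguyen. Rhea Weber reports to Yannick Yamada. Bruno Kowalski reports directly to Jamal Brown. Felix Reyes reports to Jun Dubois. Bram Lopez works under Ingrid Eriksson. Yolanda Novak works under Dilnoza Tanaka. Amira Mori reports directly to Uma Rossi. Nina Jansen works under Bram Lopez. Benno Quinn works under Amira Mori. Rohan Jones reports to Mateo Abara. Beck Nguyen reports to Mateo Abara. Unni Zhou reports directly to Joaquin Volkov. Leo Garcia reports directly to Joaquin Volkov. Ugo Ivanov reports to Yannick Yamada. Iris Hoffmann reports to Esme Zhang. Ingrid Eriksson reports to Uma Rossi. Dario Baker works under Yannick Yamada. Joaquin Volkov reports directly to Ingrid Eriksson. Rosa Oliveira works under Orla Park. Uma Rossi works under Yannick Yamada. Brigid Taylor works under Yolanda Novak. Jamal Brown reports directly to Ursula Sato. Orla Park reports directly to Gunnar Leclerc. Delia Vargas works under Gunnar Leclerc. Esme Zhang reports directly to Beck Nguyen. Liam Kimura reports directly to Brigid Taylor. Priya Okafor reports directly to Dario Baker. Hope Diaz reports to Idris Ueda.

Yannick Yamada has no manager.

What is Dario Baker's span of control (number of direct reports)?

Dario Baker directly manages Priya Okafor, Ione Martin, Wendy Chen. That is 3 direct reports.

3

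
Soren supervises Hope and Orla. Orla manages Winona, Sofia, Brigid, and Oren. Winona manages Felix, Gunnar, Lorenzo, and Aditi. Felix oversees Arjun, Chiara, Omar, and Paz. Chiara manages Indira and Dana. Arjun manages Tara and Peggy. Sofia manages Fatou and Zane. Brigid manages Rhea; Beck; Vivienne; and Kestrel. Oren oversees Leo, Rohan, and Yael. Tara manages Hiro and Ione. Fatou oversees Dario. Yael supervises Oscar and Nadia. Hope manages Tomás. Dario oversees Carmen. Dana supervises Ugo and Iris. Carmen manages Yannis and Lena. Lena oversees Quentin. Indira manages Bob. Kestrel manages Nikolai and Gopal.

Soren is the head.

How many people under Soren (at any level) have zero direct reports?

24

The people in Soren's organization with no one reporting to them are Tomás, Leo, Nadia, Oscar, Rohan, Gopal, Nikolai, Vivienne, Beck, Rhea, Zane, Yannis, Quentin, Aditi, Lorenzo, Gunnar, Omar, Paz, Peggy, Ione, Hiro, Bob, Iris, Ugo. That is 24.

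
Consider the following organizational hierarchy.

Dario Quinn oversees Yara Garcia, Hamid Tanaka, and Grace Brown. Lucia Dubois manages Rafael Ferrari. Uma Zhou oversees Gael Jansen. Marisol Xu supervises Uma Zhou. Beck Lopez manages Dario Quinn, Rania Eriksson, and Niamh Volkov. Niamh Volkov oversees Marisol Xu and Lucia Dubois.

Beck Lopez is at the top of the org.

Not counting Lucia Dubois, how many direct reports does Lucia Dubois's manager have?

1

Lucia Dubois reports to Niamh Volkov. Niamh Volkov's other direct reports are Marisol Xu — 1 peer.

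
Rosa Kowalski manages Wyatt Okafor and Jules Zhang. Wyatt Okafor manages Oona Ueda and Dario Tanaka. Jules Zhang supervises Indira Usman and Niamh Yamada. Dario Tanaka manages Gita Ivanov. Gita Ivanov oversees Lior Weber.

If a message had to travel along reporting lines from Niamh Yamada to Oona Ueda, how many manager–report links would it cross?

Niamh Yamada is 2 levels below Rosa Kowalski, and Oona Ueda is 2 levels below Rosa Kowalski (their lowest common manager). The shortest path runs up from Niamh Yamada to Rosa Kowalski and back down to Oona Ueda: 2 + 2 = 4 links.

4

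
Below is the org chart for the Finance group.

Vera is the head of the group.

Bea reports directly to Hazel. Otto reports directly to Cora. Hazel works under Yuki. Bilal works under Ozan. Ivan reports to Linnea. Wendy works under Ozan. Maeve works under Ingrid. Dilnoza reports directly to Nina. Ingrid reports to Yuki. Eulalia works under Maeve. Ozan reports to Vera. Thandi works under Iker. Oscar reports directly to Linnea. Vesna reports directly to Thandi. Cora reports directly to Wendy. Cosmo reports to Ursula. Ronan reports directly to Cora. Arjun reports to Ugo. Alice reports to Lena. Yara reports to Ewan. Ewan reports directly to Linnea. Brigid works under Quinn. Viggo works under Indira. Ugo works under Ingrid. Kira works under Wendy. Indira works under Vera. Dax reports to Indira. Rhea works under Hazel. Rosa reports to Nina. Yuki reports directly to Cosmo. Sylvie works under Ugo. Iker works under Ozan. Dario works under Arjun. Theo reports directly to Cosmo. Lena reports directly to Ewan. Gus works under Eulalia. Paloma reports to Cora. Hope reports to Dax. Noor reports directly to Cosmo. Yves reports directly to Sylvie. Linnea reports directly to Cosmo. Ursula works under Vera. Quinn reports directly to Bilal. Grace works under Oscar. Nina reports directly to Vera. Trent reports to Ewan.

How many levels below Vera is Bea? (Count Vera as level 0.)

Chain from Bea up to Vera: Bea → Hazel → Yuki → Cosmo → Ursula → Vera. That is 5 steps up, so Bea is 5 levels below Vera.

5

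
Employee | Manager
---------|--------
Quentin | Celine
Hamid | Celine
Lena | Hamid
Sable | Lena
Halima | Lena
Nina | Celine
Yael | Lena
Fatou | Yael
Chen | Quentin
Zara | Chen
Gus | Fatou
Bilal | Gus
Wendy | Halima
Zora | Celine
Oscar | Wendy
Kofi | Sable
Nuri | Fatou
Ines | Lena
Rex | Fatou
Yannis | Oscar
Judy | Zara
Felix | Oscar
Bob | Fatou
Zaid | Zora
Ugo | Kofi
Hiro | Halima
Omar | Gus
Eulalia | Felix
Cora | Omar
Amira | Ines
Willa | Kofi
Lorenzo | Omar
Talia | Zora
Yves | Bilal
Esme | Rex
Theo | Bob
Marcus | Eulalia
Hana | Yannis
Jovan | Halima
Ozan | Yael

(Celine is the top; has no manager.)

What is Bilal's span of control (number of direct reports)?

1

Bilal directly manages Yves. That is 1 direct report.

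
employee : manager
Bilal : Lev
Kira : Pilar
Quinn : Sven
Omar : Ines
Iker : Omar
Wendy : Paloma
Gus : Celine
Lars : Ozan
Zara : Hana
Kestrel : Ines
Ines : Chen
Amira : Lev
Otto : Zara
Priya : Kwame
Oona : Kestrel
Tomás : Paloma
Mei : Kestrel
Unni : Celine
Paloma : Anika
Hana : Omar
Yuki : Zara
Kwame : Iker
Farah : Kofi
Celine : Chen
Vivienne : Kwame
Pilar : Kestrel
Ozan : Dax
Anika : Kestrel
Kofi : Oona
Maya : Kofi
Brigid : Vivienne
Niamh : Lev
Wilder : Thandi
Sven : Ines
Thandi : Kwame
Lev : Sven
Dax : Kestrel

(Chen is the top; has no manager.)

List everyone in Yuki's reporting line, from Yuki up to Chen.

Yuki -> Zara -> Hana -> Omar -> Ines -> Chen

Yuki reports to Zara. Zara reports to Hana. Hana reports to Omar. Omar reports to Ines. Ines reports to Chen. Chen is at the top.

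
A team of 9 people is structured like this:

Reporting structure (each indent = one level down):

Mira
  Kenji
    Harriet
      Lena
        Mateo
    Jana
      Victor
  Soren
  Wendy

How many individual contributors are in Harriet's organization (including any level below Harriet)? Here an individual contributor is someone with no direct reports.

1

The only person in Harriet's organization with no one reporting to them is Mateo. That is 1.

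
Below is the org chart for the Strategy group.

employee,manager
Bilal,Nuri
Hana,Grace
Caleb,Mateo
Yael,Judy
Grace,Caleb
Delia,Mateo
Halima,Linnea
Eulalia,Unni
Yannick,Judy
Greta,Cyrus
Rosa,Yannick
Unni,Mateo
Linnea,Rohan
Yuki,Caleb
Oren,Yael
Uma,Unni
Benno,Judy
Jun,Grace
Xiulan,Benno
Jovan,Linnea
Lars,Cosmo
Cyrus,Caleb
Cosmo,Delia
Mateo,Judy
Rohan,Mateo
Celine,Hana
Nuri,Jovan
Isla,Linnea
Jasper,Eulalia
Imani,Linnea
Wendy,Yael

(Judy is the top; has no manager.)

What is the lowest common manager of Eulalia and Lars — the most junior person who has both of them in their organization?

Eulalia's chain of managers is Unni, Mateo, Judy. Lars's chain of managers is Cosmo, Delia, Mateo, Judy. The first manager that appears in both chains is Mateo.

Mateo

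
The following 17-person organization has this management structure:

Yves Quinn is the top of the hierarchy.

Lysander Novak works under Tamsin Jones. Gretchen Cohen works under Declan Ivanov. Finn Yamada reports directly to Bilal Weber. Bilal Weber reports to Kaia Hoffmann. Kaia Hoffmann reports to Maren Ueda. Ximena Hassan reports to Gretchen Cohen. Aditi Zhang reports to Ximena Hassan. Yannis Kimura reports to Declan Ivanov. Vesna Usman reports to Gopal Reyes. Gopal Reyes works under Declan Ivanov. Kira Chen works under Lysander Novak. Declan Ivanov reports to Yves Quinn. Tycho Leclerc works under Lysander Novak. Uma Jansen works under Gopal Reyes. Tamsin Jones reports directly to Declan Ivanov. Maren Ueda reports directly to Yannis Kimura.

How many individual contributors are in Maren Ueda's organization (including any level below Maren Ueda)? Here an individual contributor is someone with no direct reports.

The only person in Maren Ueda's organization with no one reporting to them is Finn Yamada. That is 1.

1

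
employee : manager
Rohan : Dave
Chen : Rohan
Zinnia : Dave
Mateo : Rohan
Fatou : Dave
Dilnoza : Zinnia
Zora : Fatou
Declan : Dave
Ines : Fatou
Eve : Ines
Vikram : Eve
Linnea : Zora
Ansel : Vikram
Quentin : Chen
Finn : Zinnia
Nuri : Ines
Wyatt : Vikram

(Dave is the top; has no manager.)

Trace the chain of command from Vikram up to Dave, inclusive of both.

Vikram reports to Eve. Eve reports to Ines. Ines reports to Fatou. Fatou reports to Dave. Dave is at the top.

Vikram -> Eve -> Ines -> Fatou -> Dave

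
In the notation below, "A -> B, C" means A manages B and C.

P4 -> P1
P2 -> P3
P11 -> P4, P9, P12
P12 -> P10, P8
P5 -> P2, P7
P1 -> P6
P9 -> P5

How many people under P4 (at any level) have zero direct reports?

The only person in P4's organization with no one reporting to them is P6. That is 1.

1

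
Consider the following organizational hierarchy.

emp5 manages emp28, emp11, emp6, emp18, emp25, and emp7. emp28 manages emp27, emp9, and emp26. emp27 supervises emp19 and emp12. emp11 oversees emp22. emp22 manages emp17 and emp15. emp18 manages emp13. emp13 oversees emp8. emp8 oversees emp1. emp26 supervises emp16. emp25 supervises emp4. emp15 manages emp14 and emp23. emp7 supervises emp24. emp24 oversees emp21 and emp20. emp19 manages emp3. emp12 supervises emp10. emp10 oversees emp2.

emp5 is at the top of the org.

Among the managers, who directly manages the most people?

Direct-report counts: emp5 has 6; emp7 has 1; emp24 has 2; emp25 has 1; emp18 has 1; emp13 has 1; emp8 has 1; emp11 has 1; emp22 has 2; emp15 has 2; emp28 has 3; emp26 has 1; emp27 has 2; emp12 has 1; emp10 has 1; emp19 has 1. The largest is 6, held by emp5.

emp5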